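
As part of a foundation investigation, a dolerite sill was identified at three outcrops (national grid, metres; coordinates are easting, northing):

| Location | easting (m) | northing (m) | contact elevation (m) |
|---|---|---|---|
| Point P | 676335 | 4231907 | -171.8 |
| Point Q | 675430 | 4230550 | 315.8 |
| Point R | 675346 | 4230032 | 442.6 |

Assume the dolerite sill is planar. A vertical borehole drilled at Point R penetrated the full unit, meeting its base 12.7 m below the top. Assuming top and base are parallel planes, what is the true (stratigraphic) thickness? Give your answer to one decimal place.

12.1 m

Two edge vectors: Point P→Point Q = (-905, -1357, 487.6), Point P→Point R = (-989, -1875, 614.4).
Normal n = (Point P→Point Q) × (Point P→Point R) = (80509.2, 73795.6, 354802).
So ∂z/∂easting = −n_x/n_z = −0.22691 and ∂z/∂northing = −n_y/n_z = −0.20799.
|∇z| = √(a²+b²) = 0.30781, so dip δ = arctan(0.30781) = 17.11°.
True thickness = vertical thickness × cos δ = 12.7 × cos 17.11° = 12.1 m.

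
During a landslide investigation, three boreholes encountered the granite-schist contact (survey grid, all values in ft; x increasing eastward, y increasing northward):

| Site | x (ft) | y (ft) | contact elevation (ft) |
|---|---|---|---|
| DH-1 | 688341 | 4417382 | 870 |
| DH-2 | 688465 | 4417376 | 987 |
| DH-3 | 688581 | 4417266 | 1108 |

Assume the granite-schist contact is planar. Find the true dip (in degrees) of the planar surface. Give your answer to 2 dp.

43.37°

Let the plane be z = a·x + b·y + c.
DH-2−DH-1: 124a − 6b = 117;  DH-3−DH-1: 240a − 116b = 238.
Solving gives a = 0.93820, b = −0.11063.
Gradient magnitude |∇z| = √(a² + b²) = √(0.88021 + 0.01224) = 0.94470.
True dip = arctan(0.94470) = 43.37°, dipping toward W (azimuth ≈ 277°).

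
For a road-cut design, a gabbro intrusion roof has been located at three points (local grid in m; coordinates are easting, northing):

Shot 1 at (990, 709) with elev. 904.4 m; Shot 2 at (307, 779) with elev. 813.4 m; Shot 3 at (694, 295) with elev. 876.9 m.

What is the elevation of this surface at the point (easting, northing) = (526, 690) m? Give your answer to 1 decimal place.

844.4 m

Let the plane be z = a·easting + b·northing + c.
Shot 2−Shot 1: −683a + 70b = −91;  Shot 3−Shot 1: −296a − 414b = −27.5.
Solving gives a = 0.13048, b = −0.02687.
Then c = 904.4 − a·990 − b·709 = 794.27.
At (526, 690): z = 68.6 − 18.5 + 794.27 = 844.4 m.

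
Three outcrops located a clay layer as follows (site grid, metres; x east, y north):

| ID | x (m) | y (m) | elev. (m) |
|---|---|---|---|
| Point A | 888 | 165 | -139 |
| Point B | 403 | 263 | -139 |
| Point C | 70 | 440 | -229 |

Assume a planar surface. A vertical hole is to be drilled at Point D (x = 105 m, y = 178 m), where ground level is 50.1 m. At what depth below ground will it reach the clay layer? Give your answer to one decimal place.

Two edge vectors: Point A→Point B = (-485, 98, 0), Point A→Point C = (-818, 275, -90).
Normal n = (Point A→Point B) × (Point A→Point C) = (-8820, -43650, -53211).
So ∂z/∂x = −n_x/n_z = −0.16576 and ∂z/∂y = −n_y/n_z = −0.82032.
Intercept c from Point A: -139 + 147.19 + 135.35 = 143.54.
At (105, 178): z_contact = −17.40 − 146.02 + 143.54 = -19.88 m.
Depth below ground = 50.1 − (-19.88) = 70.0 m.

70.0 m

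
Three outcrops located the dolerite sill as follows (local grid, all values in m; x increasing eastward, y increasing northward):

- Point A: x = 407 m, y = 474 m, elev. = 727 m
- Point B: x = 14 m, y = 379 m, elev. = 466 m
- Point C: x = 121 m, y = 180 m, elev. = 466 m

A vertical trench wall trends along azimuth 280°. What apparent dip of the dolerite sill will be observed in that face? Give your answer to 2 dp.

27.65°

Let the plane be z = a·x + b·y + c.
Point B−Point A: −393a − 95b = −261;  Point C−Point A: −286a − 294b = −261.
Solving gives a = 0.58773, b = 0.31602.
Unit vector along 280° is (sin 280°, cos 280°) = (-0.9848, 0.1736).
Slope in that direction = a·(-0.9848) + b·(0.1736) = −0.52393.
Apparent dip = arctan|0.52393| = 27.65° (true dip is 33.7°, so apparent ≤ true as expected).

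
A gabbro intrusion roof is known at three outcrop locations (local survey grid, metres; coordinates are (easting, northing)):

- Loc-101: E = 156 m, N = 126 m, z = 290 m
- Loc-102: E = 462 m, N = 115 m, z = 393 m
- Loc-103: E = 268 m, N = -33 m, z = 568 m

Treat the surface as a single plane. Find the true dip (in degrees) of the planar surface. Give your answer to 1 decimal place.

Two edge vectors: Loc-101→Loc-102 = (306, -11, 103), Loc-101→Loc-103 = (112, -159, 278).
Normal n = (Loc-101→Loc-102) × (Loc-101→Loc-103) = (13319, -73532, -47422).
So ∂z/∂E = −n_x/n_z = 0.28086 and ∂z/∂N = −n_y/n_z = −1.55059.
Gradient magnitude |∇z| = √(a² + b²) = √(0.07888 + 2.40432) = 1.57582.
True dip = arctan(1.57582) = 57.6°, dipping toward N (azimuth ≈ 350°).

57.6°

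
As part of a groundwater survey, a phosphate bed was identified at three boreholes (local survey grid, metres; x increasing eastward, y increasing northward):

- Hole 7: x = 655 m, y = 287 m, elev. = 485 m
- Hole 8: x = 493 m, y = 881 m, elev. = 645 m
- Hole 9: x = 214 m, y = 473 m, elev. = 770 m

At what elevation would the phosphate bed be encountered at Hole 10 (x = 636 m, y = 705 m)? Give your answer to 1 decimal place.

540.4 m

Let the plane be z = a·x + b·y + c.
Hole 8−Hole 7: −162a + 594b = 160;  Hole 9−Hole 7: −441a + 186b = 285.
Solving gives a = −0.60188, b = 0.10521.
Then c = 485 − a·655 − b·287 = 849.04.
At (636, 705): z = −382.8 + 74.2 + 849.04 = 540.4 m.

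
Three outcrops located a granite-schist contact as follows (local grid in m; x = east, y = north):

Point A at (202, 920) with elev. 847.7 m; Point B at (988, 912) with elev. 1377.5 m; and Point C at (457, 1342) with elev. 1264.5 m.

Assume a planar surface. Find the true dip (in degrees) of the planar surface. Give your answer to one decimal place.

Two edge vectors: Point A→Point B = (786, -8, 529.8), Point A→Point C = (255, 422, 416.8).
Normal n = (Point A→Point B) × (Point A→Point C) = (-226910, -192505.8, 333732).
So ∂z/∂x = −n_x/n_z = 0.67992 and ∂z/∂y = −n_y/n_z = 0.57683.
Gradient magnitude |∇z| = √(a² + b²) = √(0.46229 + 0.33273) = 0.89164.
True dip = arctan(0.89164) = 41.7°, dipping toward SW (azimuth ≈ 230°).

41.7°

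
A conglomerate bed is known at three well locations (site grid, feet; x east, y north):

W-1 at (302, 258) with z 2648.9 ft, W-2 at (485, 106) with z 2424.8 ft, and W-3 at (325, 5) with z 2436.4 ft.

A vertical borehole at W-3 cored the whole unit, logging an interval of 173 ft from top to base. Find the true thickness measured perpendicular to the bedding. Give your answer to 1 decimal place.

Two edge vectors: W-1→W-2 = (183, -152, -224.1), W-1→W-3 = (23, -253, -212.5).
Normal n = (W-1→W-2) × (W-1→W-3) = (-24397.3, 33733.2, -42803).
So ∂z/∂x = −n_x/n_z = −0.56999 and ∂z/∂y = −n_y/n_z = 0.78810.
|∇z| = √(a²+b²) = 0.97262, so dip δ = arctan(0.97262) = 44.20°.
True thickness = vertical thickness × cos δ = 173 × cos 44.20° = 124.0 ft.

124.0 ft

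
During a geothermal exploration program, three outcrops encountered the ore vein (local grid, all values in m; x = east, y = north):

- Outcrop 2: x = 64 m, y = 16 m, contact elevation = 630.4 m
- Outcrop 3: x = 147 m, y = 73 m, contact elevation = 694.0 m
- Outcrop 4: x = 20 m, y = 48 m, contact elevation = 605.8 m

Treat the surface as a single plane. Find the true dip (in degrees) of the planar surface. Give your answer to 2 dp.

Two edge vectors: Outcrop 2→Outcrop 3 = (83, 57, 63.6), Outcrop 2→Outcrop 4 = (-44, 32, -24.6).
Normal n = (Outcrop 2→Outcrop 3) × (Outcrop 2→Outcrop 4) = (-3437.4, -756.6, 5164).
So ∂z/∂x = −n_x/n_z = 0.66565 and ∂z/∂y = −n_y/n_z = 0.14651.
Gradient magnitude |∇z| = √(a² + b²) = √(0.44309 + 0.02147) = 0.68158.
True dip = arctan(0.68158) = 34.28°, dipping toward WSW (azimuth ≈ 258°).

34.28°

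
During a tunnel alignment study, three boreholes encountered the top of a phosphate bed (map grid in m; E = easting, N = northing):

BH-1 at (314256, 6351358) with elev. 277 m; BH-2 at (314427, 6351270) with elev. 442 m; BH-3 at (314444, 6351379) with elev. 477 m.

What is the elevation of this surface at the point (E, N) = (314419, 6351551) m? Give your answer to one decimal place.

Two edge vectors: BH-1→BH-2 = (171, -88, 165), BH-1→BH-3 = (188, 21, 200).
Normal n = (BH-1→BH-2) × (BH-1→BH-3) = (-21065, -3180, 20135).
So ∂z/∂E = −n_x/n_z = 1.046188229 and ∂z/∂N = −n_y/n_z = 0.157933946.
Intercept c from BH-1: 277 − 328770.93 − 1003095.03 = −1331588.96.
At (314419, 6351551): z = 328941.5 + 1003125.5 − 1331588.96 = 478.0 m.

478.0 m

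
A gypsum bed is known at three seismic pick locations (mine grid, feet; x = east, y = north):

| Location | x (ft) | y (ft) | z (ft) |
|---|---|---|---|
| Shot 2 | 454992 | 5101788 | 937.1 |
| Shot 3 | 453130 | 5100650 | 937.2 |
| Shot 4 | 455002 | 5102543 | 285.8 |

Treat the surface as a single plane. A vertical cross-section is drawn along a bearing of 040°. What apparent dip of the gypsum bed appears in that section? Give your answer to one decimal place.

Two edge vectors: Shot 2→Shot 3 = (-1862, -1138, 0.1), Shot 2→Shot 4 = (10, 755, -651.3).
Normal n = (Shot 2→Shot 3) × (Shot 2→Shot 4) = (741103.9, -1212719.6, -1394430).
So ∂z/∂x = −n_x/n_z = 0.53147 and ∂z/∂y = −n_y/n_z = −0.86969.
Unit vector along 040° is (sin 40°, cos 40°) = (0.6428, 0.7660).
Slope in that direction = a·(0.6428) + b·(0.7660) = −0.32459.
Apparent dip = arctan|0.32459| = 18.0° (true dip is 45.5°, so apparent ≤ true as expected).

18.0°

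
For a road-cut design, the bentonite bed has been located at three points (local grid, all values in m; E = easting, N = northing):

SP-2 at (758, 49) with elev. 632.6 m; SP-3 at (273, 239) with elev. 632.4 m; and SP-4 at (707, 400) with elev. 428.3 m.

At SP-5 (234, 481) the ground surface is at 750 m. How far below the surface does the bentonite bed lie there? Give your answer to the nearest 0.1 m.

Let the plane be z = a·E + b·N + c.
SP-3−SP-2: −485a + 190b = −0.2;  SP-4−SP-2: −51a + 351b = −204.3.
Solving gives a = −0.24135, b = −0.61712.
Then c = 632.6 − a·758 − b·49 = 845.78.
At (234, 481): z_contact = −56.47 − 296.83 + 845.78 = 492.47 m.
Depth below ground = 750 − 492.47 = 257.5 m.

257.5 m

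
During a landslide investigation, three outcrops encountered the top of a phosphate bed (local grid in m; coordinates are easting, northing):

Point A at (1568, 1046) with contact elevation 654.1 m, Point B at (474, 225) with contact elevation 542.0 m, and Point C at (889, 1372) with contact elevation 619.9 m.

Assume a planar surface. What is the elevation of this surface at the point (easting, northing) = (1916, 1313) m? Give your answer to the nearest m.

Let the plane be z = a·easting + b·northing + c.
Point B−Point A: −1094a − 821b = −112.1;  Point C−Point A: −679a + 326b = −34.2.
Solving gives a = 0.07070, b = 0.04234.
Then c = 654.1 − a·1568 − b·1046 = 498.96.
At (1916, 1313): z = 135.5 + 55.6 + 498.96 = 690.0 m.

690 m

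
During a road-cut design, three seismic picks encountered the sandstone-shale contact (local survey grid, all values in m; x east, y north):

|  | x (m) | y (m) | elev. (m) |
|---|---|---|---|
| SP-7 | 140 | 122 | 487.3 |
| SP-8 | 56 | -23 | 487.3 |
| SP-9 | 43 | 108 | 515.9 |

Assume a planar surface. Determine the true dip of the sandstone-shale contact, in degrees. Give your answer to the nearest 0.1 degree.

Two edge vectors: SP-7→SP-8 = (-84, -145, 0), SP-7→SP-9 = (-97, -14, 28.6).
Normal n = (SP-7→SP-8) × (SP-7→SP-9) = (-4147, 2402.4, -12889).
So ∂z/∂x = −n_x/n_z = −0.32175 and ∂z/∂y = −n_y/n_z = 0.18639.
Gradient magnitude |∇z| = √(a² + b²) = √(0.10352 + 0.03474) = 0.37184.
True dip = arctan(0.37184) = 20.4°, dipping toward ESE (azimuth ≈ 120°).

20.4°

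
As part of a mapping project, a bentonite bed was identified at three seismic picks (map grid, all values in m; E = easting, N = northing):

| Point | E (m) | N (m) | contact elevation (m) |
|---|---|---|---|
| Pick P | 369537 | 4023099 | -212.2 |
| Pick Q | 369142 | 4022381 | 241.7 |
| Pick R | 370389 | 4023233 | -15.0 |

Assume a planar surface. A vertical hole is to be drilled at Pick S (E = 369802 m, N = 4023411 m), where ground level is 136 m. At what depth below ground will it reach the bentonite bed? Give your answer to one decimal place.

511.6 m

Let the plane be z = a·E + b·N + c.
Pick Q−Pick P: −395a − 718b = 453.9;  Pick R−Pick P: 852a + 134b = 197.2.
Solving gives a = 0.362222668, b = −0.831445618.
Then c = -212.2 − a·369537 − b·4023099 = 3210921.16.
At (369802, 4023411): z_contact = 133950.67 − 3345247.45 + 3210921.16 = -375.62 m.
Depth below ground = 136 − (-375.62) = 511.6 m.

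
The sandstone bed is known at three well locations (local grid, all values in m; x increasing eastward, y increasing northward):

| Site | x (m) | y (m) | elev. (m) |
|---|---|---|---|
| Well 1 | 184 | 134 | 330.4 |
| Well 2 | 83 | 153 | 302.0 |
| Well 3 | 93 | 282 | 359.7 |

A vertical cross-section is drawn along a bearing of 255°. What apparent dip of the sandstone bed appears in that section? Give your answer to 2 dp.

24.53°

Two edge vectors: Well 1→Well 2 = (-101, 19, -28.4), Well 1→Well 3 = (-91, 148, 29.3).
Normal n = (Well 1→Well 2) × (Well 1→Well 3) = (4759.9, 5543.7, -13219).
So ∂z/∂x = −n_x/n_z = 0.36008 and ∂z/∂y = −n_y/n_z = 0.41937.
Unit vector along 255° is (sin 255°, cos 255°) = (-0.9659, -0.2588).
Slope in that direction = a·(-0.9659) + b·(-0.2588) = −0.45635.
Apparent dip = arctan|0.45635| = 24.53° (true dip is 28.9°, so apparent ≤ true as expected).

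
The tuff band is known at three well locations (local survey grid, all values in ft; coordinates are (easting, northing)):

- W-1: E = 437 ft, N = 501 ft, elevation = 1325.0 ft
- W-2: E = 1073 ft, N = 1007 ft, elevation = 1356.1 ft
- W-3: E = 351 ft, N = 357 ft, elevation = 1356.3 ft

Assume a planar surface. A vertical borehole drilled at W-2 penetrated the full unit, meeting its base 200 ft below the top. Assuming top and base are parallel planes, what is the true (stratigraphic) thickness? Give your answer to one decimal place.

169.1 ft

Two edge vectors: W-1→W-2 = (636, 506, 31.1), W-1→W-3 = (-86, -144, 31.3).
Normal n = (W-1→W-2) × (W-1→W-3) = (20316.2, -22581.4, -48068).
So ∂z/∂E = −n_x/n_z = 0.42266 and ∂z/∂N = −n_y/n_z = −0.46978.
|∇z| = √(a²+b²) = 0.63193, so dip δ = arctan(0.63193) = 32.29°.
True thickness = vertical thickness × cos δ = 200 × cos 32.29° = 169.1 ft.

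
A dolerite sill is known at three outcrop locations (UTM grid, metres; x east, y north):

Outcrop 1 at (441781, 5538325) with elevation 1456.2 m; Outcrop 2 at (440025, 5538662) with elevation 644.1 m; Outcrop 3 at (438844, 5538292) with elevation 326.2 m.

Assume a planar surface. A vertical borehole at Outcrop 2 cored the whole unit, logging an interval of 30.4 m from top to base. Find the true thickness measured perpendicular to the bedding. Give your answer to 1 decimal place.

Let the plane be z = a·x + b·y + c.
Outcrop 2−Outcrop 1: −1756a + 337b = −812.1;  Outcrop 3−Outcrop 1: −2937a − 33b = −1130.
Solving gives a = 0.38905, b = −0.38260.
|∇z| = √(a²+b²) = 0.54566, so dip δ = arctan(0.54566) = 28.62°.
True thickness = vertical thickness × cos δ = 30.4 × cos 28.62° = 26.7 m.

26.7 m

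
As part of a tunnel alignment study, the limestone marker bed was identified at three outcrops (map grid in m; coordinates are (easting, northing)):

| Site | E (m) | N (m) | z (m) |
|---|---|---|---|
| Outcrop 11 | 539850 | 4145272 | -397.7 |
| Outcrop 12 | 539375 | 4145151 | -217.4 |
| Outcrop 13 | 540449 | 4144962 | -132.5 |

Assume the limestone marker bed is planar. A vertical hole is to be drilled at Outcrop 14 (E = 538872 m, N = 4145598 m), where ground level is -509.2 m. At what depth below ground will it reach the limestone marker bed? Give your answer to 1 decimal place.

129.7 m

Let the plane be z = a·E + b·N + c.
Outcrop 12−Outcrop 11: −475a − 121b = 180.3;  Outcrop 13−Outcrop 11: 599a − 310b = 265.2.
Solving gives a = −0.108332537, b = −1.064810289.
Then c = -397.7 − a·539850 − b·4145272 = 4472013.90.
At (538872, 4145598): z_contact = −58377.37 − 4414275.40 + 4472013.90 = -638.88 m.
Depth below ground = -509.2 − (-638.88) = 129.7 m.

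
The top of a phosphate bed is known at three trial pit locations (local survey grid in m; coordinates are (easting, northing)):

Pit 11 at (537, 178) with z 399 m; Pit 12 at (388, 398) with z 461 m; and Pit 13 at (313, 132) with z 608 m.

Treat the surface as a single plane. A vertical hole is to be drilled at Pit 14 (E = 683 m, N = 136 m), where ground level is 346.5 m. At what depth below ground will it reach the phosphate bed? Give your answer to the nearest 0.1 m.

Two edge vectors: Pit 11→Pit 12 = (-149, 220, 62), Pit 11→Pit 13 = (-224, -46, 209).
Normal n = (Pit 11→Pit 12) × (Pit 11→Pit 13) = (48832, 17253, 56134).
So ∂z/∂E = −n_x/n_z = −0.86992 and ∂z/∂N = −n_y/n_z = −0.30735.
Intercept c from Pit 11: 399 + 467.15 + 54.71 = 920.86.
At (683, 136): z_contact = −594.15 − 41.80 + 920.86 = 284.90 m.
Depth below ground = 346.5 − 284.90 = 61.6 m.

61.6 m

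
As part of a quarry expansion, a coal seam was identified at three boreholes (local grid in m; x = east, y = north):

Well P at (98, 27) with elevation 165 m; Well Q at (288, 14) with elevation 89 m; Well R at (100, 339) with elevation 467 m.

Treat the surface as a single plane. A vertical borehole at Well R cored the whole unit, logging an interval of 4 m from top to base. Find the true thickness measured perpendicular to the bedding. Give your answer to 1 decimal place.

2.8 m

Two edge vectors: Well P→Well Q = (190, -13, -76), Well P→Well R = (2, 312, 302).
Normal n = (Well P→Well Q) × (Well P→Well R) = (19786, -57532, 59306).
So ∂z/∂x = −n_x/n_z = −0.33363 and ∂z/∂y = −n_y/n_z = 0.97009.
|∇z| = √(a²+b²) = 1.02585, so dip δ = arctan(1.02585) = 45.73°.
True thickness = vertical thickness × cos δ = 4 × cos 45.73° = 2.8 m.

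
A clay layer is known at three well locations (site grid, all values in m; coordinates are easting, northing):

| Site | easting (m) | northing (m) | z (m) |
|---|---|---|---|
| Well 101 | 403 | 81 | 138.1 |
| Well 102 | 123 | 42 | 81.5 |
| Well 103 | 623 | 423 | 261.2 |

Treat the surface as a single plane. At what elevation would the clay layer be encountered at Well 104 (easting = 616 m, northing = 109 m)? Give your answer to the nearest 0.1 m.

Let the plane be z = a·easting + b·northing + c.
Well 102−Well 101: −280a − 39b = −56.6;  Well 103−Well 101: 220a + 342b = 123.1.
Solving gives a = 0.16697, b = 0.25253.
Then c = 138.1 − a·403 − b·81 = 50.36.
At (616, 109): z = 102.9 + 27.5 + 50.36 = 180.7 m.

180.7 m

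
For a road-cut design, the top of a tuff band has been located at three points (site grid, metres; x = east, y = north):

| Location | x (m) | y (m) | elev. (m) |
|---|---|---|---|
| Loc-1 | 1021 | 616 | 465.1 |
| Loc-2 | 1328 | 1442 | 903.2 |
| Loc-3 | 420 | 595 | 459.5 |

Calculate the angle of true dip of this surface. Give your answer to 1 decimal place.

Two edge vectors: Loc-1→Loc-2 = (307, 826, 438.1), Loc-1→Loc-3 = (-601, -21, -5.6).
Normal n = (Loc-1→Loc-2) × (Loc-1→Loc-3) = (4574.5, -261578.9, 489979).
So ∂z/∂x = −n_x/n_z = −0.00934 and ∂z/∂y = −n_y/n_z = 0.53386.
Gradient magnitude |∇z| = √(a² + b²) = √(0.00009 + 0.28500) = 0.53394.
True dip = arctan(0.53394) = 28.1°, dipping toward S (azimuth ≈ 179°).

28.1°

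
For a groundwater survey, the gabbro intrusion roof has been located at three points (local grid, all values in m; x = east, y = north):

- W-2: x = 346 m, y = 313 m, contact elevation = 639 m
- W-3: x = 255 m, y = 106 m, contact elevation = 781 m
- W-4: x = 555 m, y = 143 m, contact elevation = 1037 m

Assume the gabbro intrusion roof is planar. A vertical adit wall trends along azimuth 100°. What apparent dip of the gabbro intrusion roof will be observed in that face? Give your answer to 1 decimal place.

49.5°

Two edge vectors: W-2→W-3 = (-91, -207, 142), W-2→W-4 = (209, -170, 398).
Normal n = (W-2→W-3) × (W-2→W-4) = (-58246, 65896, 58733).
So ∂z/∂x = −n_x/n_z = 0.99171 and ∂z/∂y = −n_y/n_z = −1.12196.
Unit vector along 100° is (sin 100°, cos 100°) = (0.9848, -0.1736).
Slope in that direction = a·(0.9848) + b·(-0.1736) = 1.17147.
Apparent dip = arctan|1.17147| = 49.5° (true dip is 56.3°, so apparent ≤ true as expected).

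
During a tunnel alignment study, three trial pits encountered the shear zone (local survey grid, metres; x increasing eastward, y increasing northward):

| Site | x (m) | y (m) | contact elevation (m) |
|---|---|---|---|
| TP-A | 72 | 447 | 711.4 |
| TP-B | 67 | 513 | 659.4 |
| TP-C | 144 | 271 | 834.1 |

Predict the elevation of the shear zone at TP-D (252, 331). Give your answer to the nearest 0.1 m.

756.2 m

Let the plane be z = a·x + b·y + c.
TP-B−TP-A: −5a + 66b = −52;  TP-C−TP-A: 72a − 176b = 122.7.
Solving gives a = −0.27216, b = −0.80850.
Then c = 711.4 − a·72 − b·447 = 1092.39.
At (252, 331): z = −68.6 − 267.6 + 1092.39 = 756.2 m.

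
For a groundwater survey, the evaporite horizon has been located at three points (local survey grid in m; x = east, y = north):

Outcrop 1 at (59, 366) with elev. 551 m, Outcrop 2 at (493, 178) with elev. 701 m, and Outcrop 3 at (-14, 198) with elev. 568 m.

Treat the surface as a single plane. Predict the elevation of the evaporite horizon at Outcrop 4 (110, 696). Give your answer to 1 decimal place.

Two edge vectors: Outcrop 1→Outcrop 2 = (434, -188, 150), Outcrop 1→Outcrop 3 = (-73, -168, 17).
Normal n = (Outcrop 1→Outcrop 2) × (Outcrop 1→Outcrop 3) = (22004, -18328, -86636).
So ∂z/∂x = −n_x/n_z = 0.25398 and ∂z/∂y = −n_y/n_z = −0.21155.
Intercept c from Outcrop 1: 551 − 14.98 + 77.43 = 613.44.
At (110, 696): z = 27.9 − 147.2 + 613.44 = 494.1 m.

494.1 m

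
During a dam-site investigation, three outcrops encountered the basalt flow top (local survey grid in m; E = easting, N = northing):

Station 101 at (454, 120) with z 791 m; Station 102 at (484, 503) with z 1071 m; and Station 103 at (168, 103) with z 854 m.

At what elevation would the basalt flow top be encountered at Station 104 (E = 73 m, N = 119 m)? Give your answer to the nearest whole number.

891 m

Two edge vectors: Station 101→Station 102 = (30, 383, 280), Station 101→Station 103 = (-286, -17, 63).
Normal n = (Station 101→Station 102) × (Station 101→Station 103) = (28889, -81970, 109028).
So ∂z/∂E = −n_x/n_z = −0.26497 and ∂z/∂N = −n_y/n_z = 0.75183.
Intercept c from Station 101: 791 + 120.30 − 90.22 = 821.08.
At (73, 119): z = −19.3 + 89.5 + 821.08 = 891.2 m.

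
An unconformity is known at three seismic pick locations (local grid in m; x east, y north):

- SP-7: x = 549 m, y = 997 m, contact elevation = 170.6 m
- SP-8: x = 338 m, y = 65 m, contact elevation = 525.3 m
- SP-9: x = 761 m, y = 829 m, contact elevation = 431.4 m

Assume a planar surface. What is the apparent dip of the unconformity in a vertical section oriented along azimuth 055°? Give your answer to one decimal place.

18.0°

Let the plane be z = a·x + b·y + c.
SP-8−SP-7: −211a − 932b = 354.7;  SP-9−SP-7: 212a − 168b = 260.8.
Solving gives a = 0.78734, b = −0.55883.
Unit vector along 055° is (sin 55°, cos 55°) = (0.8192, 0.5736).
Slope in that direction = a·(0.8192) + b·(0.5736) = 0.32442.
Apparent dip = arctan|0.32442| = 18.0° (true dip is 44.0°, so apparent ≤ true as expected).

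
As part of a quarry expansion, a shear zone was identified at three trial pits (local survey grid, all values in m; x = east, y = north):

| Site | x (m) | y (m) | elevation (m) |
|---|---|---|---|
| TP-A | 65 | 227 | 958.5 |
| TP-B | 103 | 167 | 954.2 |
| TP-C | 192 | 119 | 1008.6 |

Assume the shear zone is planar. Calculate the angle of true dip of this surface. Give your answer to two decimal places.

50.39°

Let the plane be z = a·x + b·y + c.
TP-B−TP-A: 38a − 60b = −4.3;  TP-C−TP-A: 127a − 108b = 50.1.
Solving gives a = 0.98703, b = 0.69679.
Gradient magnitude |∇z| = √(a² + b²) = √(0.97423 + 0.48551) = 1.20820.
True dip = arctan(1.20820) = 50.39°, dipping toward SW (azimuth ≈ 235°).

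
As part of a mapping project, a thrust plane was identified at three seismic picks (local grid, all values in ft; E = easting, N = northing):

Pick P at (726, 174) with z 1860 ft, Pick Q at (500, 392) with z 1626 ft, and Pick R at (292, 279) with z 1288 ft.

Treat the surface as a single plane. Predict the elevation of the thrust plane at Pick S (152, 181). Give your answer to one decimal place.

Let the plane be z = a·E + b·N + c.
Pick Q−Pick P: −226a + 218b = −234;  Pick R−Pick P: −434a + 105b = −572.
Solving gives a = 1.41257, b = 0.39102.
Then c = 1860 − a·726 − b·174 = 766.44.
At (152, 181): z = 214.7 + 70.8 + 766.44 = 1051.9 ft.

1051.9 ft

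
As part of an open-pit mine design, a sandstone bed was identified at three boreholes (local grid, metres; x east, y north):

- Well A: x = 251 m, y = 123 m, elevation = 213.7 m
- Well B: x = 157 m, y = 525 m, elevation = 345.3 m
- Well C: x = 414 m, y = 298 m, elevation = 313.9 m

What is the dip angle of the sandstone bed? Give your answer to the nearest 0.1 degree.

23.3°

Two edge vectors: Well A→Well B = (-94, 402, 131.6), Well A→Well C = (163, 175, 100.2).
Normal n = (Well A→Well B) × (Well A→Well C) = (17250.4, 30869.6, -81976).
So ∂z/∂x = −n_x/n_z = 0.21043 and ∂z/∂y = −n_y/n_z = 0.37657.
Gradient magnitude |∇z| = √(a² + b²) = √(0.04428 + 0.14180) = 0.43138.
True dip = arctan(0.43138) = 23.3°, dipping toward SSW (azimuth ≈ 209°).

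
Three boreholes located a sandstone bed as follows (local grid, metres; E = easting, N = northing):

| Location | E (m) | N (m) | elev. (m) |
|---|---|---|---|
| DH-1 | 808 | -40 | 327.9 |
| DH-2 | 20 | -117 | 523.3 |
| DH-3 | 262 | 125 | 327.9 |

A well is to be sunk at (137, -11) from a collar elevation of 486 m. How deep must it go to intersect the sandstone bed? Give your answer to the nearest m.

Let the plane be z = a·E + b·N + c.
DH-2−DH-1: −788a − 77b = 195.4;  DH-3−DH-1: −546a + 165b = 0.
Solving gives a = −0.18738, b = −0.62006.
Then c = 327.9 − a·808 − b·-40 = 454.50.
At (137, -11): z_contact = −25.7 + 6.8 + 454.50 = 435.7 m.
Depth below ground = 486 − 435.7 = 50 m.

50 m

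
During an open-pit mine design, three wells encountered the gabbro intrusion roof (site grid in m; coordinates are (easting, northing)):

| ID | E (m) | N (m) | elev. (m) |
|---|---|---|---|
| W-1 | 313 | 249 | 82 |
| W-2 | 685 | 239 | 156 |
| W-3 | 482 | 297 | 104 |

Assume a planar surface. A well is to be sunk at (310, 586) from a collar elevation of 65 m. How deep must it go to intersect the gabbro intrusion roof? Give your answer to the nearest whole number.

58 m

Let the plane be z = a·E + b·N + c.
W-2−W-1: 372a − 10b = 74;  W-3−W-1: 169a + 48b = 22.
Solving gives a = 0.19298, b = −0.22112.
Then c = 82 − a·313 − b·249 = 76.66.
At (310, 586): z_contact = 59.8 − 129.6 + 76.66 = 6.9 m.
Depth below ground = 65 − 6.9 = 58 m.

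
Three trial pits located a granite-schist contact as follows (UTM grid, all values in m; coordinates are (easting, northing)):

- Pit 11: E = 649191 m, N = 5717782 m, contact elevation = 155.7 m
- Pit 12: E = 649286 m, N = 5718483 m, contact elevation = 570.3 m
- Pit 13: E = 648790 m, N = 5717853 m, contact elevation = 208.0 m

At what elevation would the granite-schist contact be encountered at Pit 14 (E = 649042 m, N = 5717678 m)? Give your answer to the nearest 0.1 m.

97.6 m

Let the plane be z = a·E + b·N + c.
Pit 12−Pit 11: 95a + 701b = 414.6;  Pit 13−Pit 11: −401a + 71b = 52.3.
Solving gives a = −0.025102659, b = 0.594842728.
Then c = 155.7 − a·649191 − b·5717782 = −3384728.92.
At (649042, 5717678): z = −16292.7 + 3401119.2 − 3384728.92 = 97.6 m.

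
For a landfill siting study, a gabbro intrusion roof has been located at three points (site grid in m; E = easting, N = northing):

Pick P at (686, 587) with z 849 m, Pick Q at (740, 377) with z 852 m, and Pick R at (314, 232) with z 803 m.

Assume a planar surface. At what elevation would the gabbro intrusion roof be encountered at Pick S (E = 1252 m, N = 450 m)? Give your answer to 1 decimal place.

Two edge vectors: Pick P→Pick Q = (54, -210, 3), Pick P→Pick R = (-372, -355, -46).
Normal n = (Pick P→Pick Q) × (Pick P→Pick R) = (10725, 1368, -97290).
So ∂z/∂E = −n_x/n_z = 0.110237 and ∂z/∂N = −n_y/n_z = 0.014061.
Intercept c from Pick P: 849 − 75.62 − 8.25 = 765.12.
At (1252, 450): z = 138.0 + 6.3 + 765.12 = 909.5 m.

909.5 m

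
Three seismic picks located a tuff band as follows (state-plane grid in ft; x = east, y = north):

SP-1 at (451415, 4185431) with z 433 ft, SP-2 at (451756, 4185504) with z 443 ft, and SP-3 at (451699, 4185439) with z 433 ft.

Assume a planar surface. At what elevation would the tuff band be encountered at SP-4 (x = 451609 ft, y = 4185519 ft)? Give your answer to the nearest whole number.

Two edge vectors: SP-1→SP-2 = (341, 73, 10), SP-1→SP-3 = (284, 8, 0).
Normal n = (SP-1→SP-2) × (SP-1→SP-3) = (-80, 2840, -18004).
So ∂z/∂x = −n_x/n_z = −0.00444346 and ∂z/∂y = −n_y/n_z = 0.15774272.
Intercept c from SP-1: 433 + 2005.84 − 660221.29 = −657782.44.
At (451609, 4185519): z = −2006.7 + 660235.2 − 657782.44 = 446.0 ft.

446 ft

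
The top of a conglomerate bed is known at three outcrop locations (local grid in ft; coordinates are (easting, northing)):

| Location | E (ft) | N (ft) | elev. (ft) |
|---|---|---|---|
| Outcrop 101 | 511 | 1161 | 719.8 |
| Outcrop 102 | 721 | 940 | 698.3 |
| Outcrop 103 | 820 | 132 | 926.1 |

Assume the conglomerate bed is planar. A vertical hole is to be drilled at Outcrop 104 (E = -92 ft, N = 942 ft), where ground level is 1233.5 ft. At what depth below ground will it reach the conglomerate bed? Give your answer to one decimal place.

163.4 ft

Let the plane be z = a·E + b·N + c.
Outcrop 102−Outcrop 101: 210a − 221b = −21.5;  Outcrop 103−Outcrop 101: 309a − 1029b = 206.3.
Solving gives a = −0.458155, b = −0.338066.
Then c = 719.8 − a·511 − b·1161 = 1346.41.
At (-92, 942): z_contact = 42.15 − 318.46 + 1346.41 = 1070.10 ft.
Depth below ground = 1233.5 − 1070.10 = 163.4 ft.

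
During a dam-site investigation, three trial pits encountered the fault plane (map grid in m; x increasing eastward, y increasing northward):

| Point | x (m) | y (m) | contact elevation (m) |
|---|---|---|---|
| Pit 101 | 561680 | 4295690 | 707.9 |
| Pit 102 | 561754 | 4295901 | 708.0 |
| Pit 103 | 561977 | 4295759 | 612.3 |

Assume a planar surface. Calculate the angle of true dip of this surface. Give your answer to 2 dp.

Let the plane be z = a·x + b·y + c.
Pit 102−Pit 101: 74a + 211b = 0.1;  Pit 103−Pit 101: 297a + 69b = −95.6.
Solving gives a = −0.35056, b = 0.12342.
Gradient magnitude |∇z| = √(a² + b²) = √(0.12289 + 0.01523) = 0.37165.
True dip = arctan(0.37165) = 20.39°, dipping toward ESE (azimuth ≈ 109°).

20.39°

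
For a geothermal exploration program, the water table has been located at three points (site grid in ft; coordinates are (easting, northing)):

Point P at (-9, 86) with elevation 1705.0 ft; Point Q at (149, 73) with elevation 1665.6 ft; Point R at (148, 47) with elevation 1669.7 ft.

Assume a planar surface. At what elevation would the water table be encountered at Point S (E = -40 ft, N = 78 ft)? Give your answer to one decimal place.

1714.3 ft

Let the plane be z = a·E + b·N + c.
Point Q−Point P: 158a − 13b = −39.4;  Point R−Point P: 157a − 39b = −35.3.
Solving gives a = −0.26151, b = −0.14763.
Then c = 1705 − a·-9 − b·86 = 1715.34.
At (-40, 78): z = 10.5 − 11.5 + 1715.34 = 1714.3 ft.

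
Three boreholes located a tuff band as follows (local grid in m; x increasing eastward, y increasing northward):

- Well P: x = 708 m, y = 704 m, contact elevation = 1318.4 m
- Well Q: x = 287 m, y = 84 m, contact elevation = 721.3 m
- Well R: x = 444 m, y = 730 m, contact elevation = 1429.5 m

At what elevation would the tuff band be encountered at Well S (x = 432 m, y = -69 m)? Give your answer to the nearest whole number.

498 m

Let the plane be z = a·x + b·y + c.
Well Q−Well P: −421a − 620b = −597.1;  Well R−Well P: −264a + 26b = 111.1.
Solving gives a = −0.30555, b = 1.17054.
Then c = 1318.4 − a·708 − b·704 = 710.67.
At (432, -69): z = −132.0 − 80.8 + 710.67 = 497.9 m.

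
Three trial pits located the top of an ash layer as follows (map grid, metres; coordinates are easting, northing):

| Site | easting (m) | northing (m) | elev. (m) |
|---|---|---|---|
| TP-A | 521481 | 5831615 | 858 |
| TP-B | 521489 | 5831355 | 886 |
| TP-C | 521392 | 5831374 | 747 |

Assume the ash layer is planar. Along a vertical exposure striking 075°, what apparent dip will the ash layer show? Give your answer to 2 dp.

Let the plane be z = a·easting + b·northing + c.
TP-B−TP-A: 8a − 260b = 28;  TP-C−TP-A: −89a − 241b = −111.
Solving gives a = 1.42046, b = −0.06399.
Unit vector along 075° is (sin 75°, cos 75°) = (0.9659, 0.2588).
Slope in that direction = a·(0.9659) + b·(0.2588) = 1.35549.
Apparent dip = arctan|1.35549| = 53.58° (true dip is 54.9°, so apparent ≤ true as expected).

53.58°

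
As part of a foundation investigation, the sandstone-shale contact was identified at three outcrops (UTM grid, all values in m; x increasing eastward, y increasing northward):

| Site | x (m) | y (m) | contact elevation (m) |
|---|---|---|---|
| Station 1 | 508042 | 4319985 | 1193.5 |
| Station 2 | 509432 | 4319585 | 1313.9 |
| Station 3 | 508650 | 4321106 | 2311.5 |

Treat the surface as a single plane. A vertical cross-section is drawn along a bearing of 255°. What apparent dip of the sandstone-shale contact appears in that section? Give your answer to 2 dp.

Let the plane be z = a·x + b·y + c.
Station 2−Station 1: 1390a − 400b = 120.4;  Station 3−Station 1: 608a + 1121b = 1118.
Solving gives a = 0.32318, b = 0.82204.
Unit vector along 255° is (sin 255°, cos 255°) = (-0.9659, -0.2588).
Slope in that direction = a·(-0.9659) + b·(-0.2588) = −0.52493.
Apparent dip = arctan|0.52493| = 27.70° (true dip is 41.5°, so apparent ≤ true as expected).

27.70°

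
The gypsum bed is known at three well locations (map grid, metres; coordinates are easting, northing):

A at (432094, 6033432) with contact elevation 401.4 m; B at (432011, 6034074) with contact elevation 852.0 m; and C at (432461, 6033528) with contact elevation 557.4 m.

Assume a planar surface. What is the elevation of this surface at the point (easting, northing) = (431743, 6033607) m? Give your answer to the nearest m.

Let the plane be z = a·easting + b·northing + c.
B−A: −83a + 642b = 450.6;  C−A: 367a + 96b = 156.
Solving gives a = 0.23357391, b = 0.73206641.
Then c = 401.4 − a·432094 − b·6033432 = −4517397.38.
At (431743, 6033607): z = 100843.9 + 4417001.0 − 4517397.38 = 447.5 m.

448 m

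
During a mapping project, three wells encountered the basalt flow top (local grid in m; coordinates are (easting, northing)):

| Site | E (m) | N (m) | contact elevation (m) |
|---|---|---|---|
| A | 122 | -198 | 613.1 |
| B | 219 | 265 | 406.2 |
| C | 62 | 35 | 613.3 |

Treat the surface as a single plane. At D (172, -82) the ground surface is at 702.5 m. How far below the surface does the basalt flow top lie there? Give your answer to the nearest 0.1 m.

Two edge vectors: A→B = (97, 463, -206.9), A→C = (-60, 233, 0.2).
Normal n = (A→B) × (A→C) = (48300.3, 12394.6, 50381).
So ∂z/∂E = −n_x/n_z = −0.95870 and ∂z/∂N = −n_y/n_z = −0.24602.
Intercept c from A: 613.1 + 116.96 − 48.71 = 681.35.
At (172, -82): z_contact = −164.90 + 20.17 + 681.35 = 536.63 m.
Depth below ground = 702.5 − 536.63 = 165.9 m.

165.9 m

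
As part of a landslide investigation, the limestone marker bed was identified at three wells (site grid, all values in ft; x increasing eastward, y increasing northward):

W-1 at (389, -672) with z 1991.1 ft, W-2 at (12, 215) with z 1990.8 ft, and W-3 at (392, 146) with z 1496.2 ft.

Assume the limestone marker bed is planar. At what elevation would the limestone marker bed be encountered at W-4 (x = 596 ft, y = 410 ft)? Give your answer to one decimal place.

Let the plane be z = a·x + b·y + c.
W-2−W-1: −377a + 887b = −0.3;  W-3−W-1: 3a + 818b = −494.9.
Solving gives a = −1.41050, b = −0.59984.
Then c = 1991.1 − a·389 − b·-672 = 2136.69.
At (596, 410): z = −840.7 − 245.9 + 2136.69 = 1050.1 ft.

1050.1 ft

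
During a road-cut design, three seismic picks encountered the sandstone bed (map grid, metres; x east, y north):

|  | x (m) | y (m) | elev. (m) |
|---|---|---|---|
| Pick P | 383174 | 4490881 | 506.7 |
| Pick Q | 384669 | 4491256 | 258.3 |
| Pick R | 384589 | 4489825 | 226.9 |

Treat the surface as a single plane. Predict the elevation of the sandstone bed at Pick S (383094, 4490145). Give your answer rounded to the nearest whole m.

Let the plane be z = a·x + b·y + c.
Pick Q−Pick P: 1495a + 375b = −248.4;  Pick R−Pick P: 1415a − 1056b = −279.8.
Solving gives a = −0.17409926, b = 0.03167571.
Then c = 506.7 − a·383174 − b·4490881 = −75034.83.
At (383094, 4490145): z = −66696.4 + 142228.5 − 75034.83 = 497.3 m.

497 m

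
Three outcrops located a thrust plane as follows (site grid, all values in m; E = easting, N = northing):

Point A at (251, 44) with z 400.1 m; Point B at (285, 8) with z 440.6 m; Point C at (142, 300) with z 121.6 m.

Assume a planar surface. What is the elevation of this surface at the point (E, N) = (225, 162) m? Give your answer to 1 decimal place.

273.5 m

Let the plane be z = a·E + b·N + c.
Point B−Point A: 34a − 36b = 40.5;  Point C−Point A: −109a + 256b = −278.5.
Solving gives a = 0.07155, b = −1.05743.
Then c = 400.1 − a·251 − b·44 = 428.67.
At (225, 162): z = 16.1 − 171.3 + 428.67 = 273.5 m.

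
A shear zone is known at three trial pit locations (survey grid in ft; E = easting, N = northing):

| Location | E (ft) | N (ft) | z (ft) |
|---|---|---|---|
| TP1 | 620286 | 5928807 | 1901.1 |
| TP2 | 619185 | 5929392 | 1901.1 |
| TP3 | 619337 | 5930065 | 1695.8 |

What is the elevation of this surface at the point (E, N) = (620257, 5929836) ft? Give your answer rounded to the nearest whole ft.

1625 ft

Two edge vectors: TP1→TP2 = (-1101, 585, 0), TP1→TP3 = (-949, 1258, -205.3).
Normal n = (TP1→TP2) × (TP1→TP3) = (-120100.5, -226035.3, -829893).
So ∂z/∂E = −n_x/n_z = −0.14471805 and ∂z/∂N = −n_y/n_z = −0.27236680.
Intercept c from TP1: 1901.1 + 89766.58 + 1614810.19 = 1706477.87.
At (620257, 5929836): z = −89762.4 − 1615090.5 + 1706477.87 = 1625.0 ft.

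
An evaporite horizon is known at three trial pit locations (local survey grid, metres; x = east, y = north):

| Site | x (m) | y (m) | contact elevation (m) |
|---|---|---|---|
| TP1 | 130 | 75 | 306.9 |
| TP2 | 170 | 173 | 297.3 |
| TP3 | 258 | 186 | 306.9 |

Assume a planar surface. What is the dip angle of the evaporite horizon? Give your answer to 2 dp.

Let the plane be z = a·x + b·y + c.
TP2−TP1: 40a + 98b = −9.6;  TP3−TP1: 128a + 111b = 0.
Solving gives a = 0.13149, b = −0.15163.
Gradient magnitude |∇z| = √(a² + b²) = √(0.01729 + 0.02299) = 0.20070.
True dip = arctan(0.20070) = 11.35°, dipping toward NW (azimuth ≈ 319°).

11.35°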